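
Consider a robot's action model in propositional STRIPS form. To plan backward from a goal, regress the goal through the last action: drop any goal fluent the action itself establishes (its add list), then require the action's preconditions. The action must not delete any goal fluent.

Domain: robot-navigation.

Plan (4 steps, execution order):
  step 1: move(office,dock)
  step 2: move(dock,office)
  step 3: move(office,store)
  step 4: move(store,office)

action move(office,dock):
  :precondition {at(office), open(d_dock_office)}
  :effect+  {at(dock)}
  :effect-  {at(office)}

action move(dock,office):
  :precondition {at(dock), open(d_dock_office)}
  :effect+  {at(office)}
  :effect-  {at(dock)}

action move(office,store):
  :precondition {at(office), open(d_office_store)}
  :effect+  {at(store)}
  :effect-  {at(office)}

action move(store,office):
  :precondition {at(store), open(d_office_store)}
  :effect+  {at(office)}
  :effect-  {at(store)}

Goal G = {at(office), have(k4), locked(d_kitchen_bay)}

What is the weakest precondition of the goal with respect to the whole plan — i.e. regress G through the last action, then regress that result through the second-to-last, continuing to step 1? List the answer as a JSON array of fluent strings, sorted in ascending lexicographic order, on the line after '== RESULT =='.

Regress step by step:
  through step 4 (move(store,office)): drop {at(office)}, keep {have(k4), locked(d_kitchen_bay)}, require {at(store), open(d_office_store)}
    → {at(store), have(k4), locked(d_kitchen_bay), open(d_office_store)}
  through step 3 (move(office,store)): drop {at(store)}, keep {have(k4), locked(d_kitchen_bay), open(d_office_store)}, require {at(office), open(d_office_store)}
    → {at(office), have(k4), locked(d_kitchen_bay), open(d_office_store)}
  through step 2 (move(dock,office)): drop {at(office)}, keep {have(k4), locked(d_kitchen_bay), open(d_office_store)}, require {at(dock), open(d_dock_office)}
    → {at(dock), have(k4), locked(d_kitchen_bay), open(d_dock_office), open(d_office_store)}
  through step 1 (move(office,dock)): drop {at(dock)}, keep {have(k4), locked(d_kitchen_bay), open(d_dock_office), open(d_office_store)}, require {at(office), open(d_dock_office)}
    → {at(office), have(k4), locked(d_kitchen_bay), open(d_dock_office), open(d_office_store)}

== RESULT ==
["at(office)", "have(k4)", "locked(d_kitchen_bay)", "open(d_dock_office)", "open(d_office_store)"]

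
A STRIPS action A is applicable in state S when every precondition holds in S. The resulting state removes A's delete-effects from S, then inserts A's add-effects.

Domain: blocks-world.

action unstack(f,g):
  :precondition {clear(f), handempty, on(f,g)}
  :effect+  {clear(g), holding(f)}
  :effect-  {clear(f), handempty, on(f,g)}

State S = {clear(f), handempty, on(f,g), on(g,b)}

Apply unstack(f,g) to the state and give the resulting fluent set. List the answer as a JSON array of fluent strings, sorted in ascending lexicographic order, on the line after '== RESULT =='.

Progress:
  pre ⊆ S: {clear(f), handempty, on(f,g)} ⊆ S  — applicable
  S \ del = {on(g,b)}
  ∪ add   = {clear(g), holding(f), on(g,b)}

== RESULT ==
["clear(g)", "holding(f)", "on(g,b)"]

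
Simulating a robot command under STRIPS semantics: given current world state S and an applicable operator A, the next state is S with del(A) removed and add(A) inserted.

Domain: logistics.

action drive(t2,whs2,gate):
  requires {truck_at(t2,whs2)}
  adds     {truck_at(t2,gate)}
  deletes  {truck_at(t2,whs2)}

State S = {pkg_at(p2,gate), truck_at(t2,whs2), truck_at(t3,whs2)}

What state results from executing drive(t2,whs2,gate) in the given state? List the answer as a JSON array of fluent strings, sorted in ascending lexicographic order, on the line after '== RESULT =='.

Progress:
  pre ⊆ S: {truck_at(t2,whs2)} ⊆ S  — applicable
  S \ del = {pkg_at(p2,gate), truck_at(t3,whs2)}
  ∪ add   = {pkg_at(p2,gate), truck_at(t2,gate), truck_at(t3,whs2)}

== RESULT ==
["pkg_at(p2,gate)", "truck_at(t2,gate)", "truck_at(t3,whs2)"]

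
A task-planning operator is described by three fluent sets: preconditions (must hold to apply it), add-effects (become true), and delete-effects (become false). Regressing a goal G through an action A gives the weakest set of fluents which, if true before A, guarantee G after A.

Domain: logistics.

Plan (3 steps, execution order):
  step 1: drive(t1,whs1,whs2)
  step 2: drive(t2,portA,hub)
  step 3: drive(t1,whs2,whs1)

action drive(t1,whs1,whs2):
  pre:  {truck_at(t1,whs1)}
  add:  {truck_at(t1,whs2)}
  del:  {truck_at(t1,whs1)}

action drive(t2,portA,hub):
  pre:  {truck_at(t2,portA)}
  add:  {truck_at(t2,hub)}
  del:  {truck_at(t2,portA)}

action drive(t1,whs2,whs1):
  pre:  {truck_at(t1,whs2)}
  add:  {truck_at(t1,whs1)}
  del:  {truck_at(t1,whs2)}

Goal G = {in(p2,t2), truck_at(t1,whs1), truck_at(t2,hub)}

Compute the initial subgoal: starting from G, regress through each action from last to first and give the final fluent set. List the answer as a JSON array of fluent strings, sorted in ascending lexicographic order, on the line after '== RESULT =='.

Regress step by step:
  through step 3 (drive(t1,whs2,whs1)): drop {truck_at(t1,whs1)}, keep {in(p2,t2), truck_at(t2,hub)}, require {truck_at(t1,whs2)}
    → {in(p2,t2), truck_at(t1,whs2), truck_at(t2,hub)}
  through step 2 (drive(t2,portA,hub)): drop {truck_at(t2,hub)}, keep {in(p2,t2), truck_at(t1,whs2)}, require {truck_at(t2,portA)}
    → {in(p2,t2), truck_at(t1,whs2), truck_at(t2,portA)}
  through step 1 (drive(t1,whs1,whs2)): drop {truck_at(t1,whs2)}, keep {in(p2,t2), truck_at(t2,portA)}, require {truck_at(t1,whs1)}
    → {in(p2,t2), truck_at(t1,whs1), truck_at(t2,portA)}

== RESULT ==
["in(p2,t2)", "truck_at(t1,whs1)", "truck_at(t2,portA)"]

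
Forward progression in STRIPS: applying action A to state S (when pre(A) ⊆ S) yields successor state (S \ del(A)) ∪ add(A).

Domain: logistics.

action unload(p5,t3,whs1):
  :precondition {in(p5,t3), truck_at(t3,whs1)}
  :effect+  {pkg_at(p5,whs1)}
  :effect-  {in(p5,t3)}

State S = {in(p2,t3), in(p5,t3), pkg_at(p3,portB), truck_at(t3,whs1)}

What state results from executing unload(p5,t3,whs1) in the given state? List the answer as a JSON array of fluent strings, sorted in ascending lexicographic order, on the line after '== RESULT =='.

Progress:
  pre ⊆ S: {in(p5,t3), truck_at(t3,whs1)} ⊆ S  — applicable
  S \ del = {in(p2,t3), pkg_at(p3,portB), truck_at(t3,whs1)}
  ∪ add   = {in(p2,t3), pkg_at(p3,portB), pkg_at(p5,whs1), truck_at(t3,whs1)}

== RESULT ==
["in(p2,t3)", "pkg_at(p3,portB)", "pkg_at(p5,whs1)", "truck_at(t3,whs1)"]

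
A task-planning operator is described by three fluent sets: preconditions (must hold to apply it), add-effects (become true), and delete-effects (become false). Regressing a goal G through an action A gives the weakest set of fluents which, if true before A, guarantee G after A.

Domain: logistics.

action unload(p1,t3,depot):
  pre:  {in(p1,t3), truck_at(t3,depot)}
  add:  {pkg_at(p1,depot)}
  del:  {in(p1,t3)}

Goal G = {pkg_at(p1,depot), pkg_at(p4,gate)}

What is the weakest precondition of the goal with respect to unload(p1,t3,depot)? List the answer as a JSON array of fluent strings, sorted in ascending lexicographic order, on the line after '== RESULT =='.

Regress:
  G ∩ del = {}  (empty — regression defined)
  G \ add = {pkg_at(p1,depot), pkg_at(p4,gate)} \ {pkg_at(p1,depot)} = {pkg_at(p4,gate)}
  ∪ pre   = {pkg_at(p4,gate)} ∪ {in(p1,t3), truck_at(t3,depot)}
          = {in(p1,t3), pkg_at(p4,gate), truck_at(t3,depot)}

== RESULT ==
["in(p1,t3)", "pkg_at(p4,gate)", "truck_at(t3,depot)"]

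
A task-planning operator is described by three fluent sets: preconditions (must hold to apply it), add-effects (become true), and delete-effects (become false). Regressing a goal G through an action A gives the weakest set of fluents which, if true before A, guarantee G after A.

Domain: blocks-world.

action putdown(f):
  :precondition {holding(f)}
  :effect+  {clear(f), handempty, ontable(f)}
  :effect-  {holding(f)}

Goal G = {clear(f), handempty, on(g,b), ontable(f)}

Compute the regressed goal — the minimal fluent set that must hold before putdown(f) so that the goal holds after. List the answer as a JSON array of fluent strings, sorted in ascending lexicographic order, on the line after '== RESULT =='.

Regress:
  G ∩ del = {}  (empty — regression defined)
  G \ add = {clear(f), handempty, on(g,b), ontable(f)} \ {clear(f), handempty, ontable(f)} = {on(g,b)}
  ∪ pre   = {on(g,b)} ∪ {holding(f)}
          = {holding(f), on(g,b)}

== RESULT ==
["holding(f)", "on(g,b)"]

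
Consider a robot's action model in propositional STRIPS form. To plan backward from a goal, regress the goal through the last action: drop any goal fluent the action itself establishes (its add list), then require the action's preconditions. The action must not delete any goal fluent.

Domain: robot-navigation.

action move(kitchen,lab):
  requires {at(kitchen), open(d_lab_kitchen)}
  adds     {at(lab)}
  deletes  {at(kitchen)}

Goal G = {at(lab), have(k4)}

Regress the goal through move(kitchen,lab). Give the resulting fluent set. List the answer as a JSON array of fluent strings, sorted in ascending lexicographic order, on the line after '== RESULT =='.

Compute (G \ add) ∪ pre:
  G ∩ del = {}  (empty — regression defined)
  G \ add = {at(lab), have(k4)} \ {at(lab)} = {have(k4)}
  ∪ pre   = {have(k4)} ∪ {at(kitchen), open(d_lab_kitchen)}
          = {at(kitchen), have(k4), open(d_lab_kitchen)}

== RESULT ==
["at(kitchen)", "have(k4)", "open(d_lab_kitchen)"]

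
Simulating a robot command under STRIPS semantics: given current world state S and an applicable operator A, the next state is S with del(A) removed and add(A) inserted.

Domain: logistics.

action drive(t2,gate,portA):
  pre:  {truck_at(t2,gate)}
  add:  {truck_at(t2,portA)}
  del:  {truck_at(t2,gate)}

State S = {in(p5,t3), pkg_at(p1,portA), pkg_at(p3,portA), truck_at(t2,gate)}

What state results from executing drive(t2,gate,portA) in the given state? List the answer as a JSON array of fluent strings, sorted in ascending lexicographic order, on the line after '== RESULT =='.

Progress:
  pre ⊆ S: {truck_at(t2,gate)} ⊆ S  — applicable
  S \ del = {in(p5,t3), pkg_at(p1,portA), pkg_at(p3,portA)}
  ∪ add   = {in(p5,t3), pkg_at(p1,portA), pkg_at(p3,portA), truck_at(t2,portA)}

== RESULT ==
["in(p5,t3)", "pkg_at(p1,portA)", "pkg_at(p3,portA)", "truck_at(t2,portA)"]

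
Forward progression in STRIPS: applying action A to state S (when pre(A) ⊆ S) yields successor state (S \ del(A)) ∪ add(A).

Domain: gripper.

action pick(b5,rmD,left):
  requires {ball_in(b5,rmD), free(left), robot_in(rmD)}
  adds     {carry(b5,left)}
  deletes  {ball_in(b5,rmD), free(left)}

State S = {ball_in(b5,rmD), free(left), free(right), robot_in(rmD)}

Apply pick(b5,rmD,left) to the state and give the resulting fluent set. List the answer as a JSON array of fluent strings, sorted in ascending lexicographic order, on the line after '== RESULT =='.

Compute (S \ del) ∪ add:
  pre ⊆ S: {ball_in(b5,rmD), free(left), robot_in(rmD)} ⊆ S  — applicable
  S \ del = {free(right), robot_in(rmD)}
  ∪ add   = {carry(b5,left), free(right), robot_in(rmD)}

== RESULT ==
["carry(b5,left)", "free(right)", "robot_in(rmD)"]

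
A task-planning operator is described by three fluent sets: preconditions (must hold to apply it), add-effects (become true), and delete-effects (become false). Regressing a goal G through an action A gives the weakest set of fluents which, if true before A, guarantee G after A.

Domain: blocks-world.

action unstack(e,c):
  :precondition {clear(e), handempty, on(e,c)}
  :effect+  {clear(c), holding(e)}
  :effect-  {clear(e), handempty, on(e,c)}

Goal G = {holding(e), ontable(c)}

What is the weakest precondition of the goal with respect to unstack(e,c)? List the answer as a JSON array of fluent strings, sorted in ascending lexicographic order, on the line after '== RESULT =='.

Compute (G \ add) ∪ pre:
  G ∩ del = {}  (empty — regression defined)
  G \ add = {holding(e), ontable(c)} \ {clear(c), holding(e)} = {ontable(c)}
  ∪ pre   = {ontable(c)} ∪ {clear(e), handempty, on(e,c)}
          = {clear(e), handempty, on(e,c), ontable(c)}

== RESULT ==
["clear(e)", "handempty", "on(e,c)", "ontable(c)"]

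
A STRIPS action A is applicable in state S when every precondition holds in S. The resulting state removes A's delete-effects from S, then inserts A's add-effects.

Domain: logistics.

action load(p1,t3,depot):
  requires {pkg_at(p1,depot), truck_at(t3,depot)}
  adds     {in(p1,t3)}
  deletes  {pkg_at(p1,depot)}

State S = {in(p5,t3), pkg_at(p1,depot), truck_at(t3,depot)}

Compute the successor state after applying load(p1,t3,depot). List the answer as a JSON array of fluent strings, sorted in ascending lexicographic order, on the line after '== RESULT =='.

Compute (S \ del) ∪ add:
  pre ⊆ S: {pkg_at(p1,depot), truck_at(t3,depot)} ⊆ S  — applicable
  S \ del = {in(p5,t3), truck_at(t3,depot)}
  ∪ add   = {in(p1,t3), in(p5,t3), truck_at(t3,depot)}

== RESULT ==
["in(p1,t3)", "in(p5,t3)", "truck_at(t3,depot)"]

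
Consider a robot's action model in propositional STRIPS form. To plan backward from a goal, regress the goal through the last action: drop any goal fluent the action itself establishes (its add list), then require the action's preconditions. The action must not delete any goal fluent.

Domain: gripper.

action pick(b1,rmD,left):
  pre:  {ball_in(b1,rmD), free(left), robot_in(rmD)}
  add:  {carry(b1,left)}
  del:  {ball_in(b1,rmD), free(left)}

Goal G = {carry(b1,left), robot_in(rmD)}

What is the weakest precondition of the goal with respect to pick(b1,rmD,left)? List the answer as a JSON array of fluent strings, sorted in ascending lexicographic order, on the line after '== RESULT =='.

Compute (G \ add) ∪ pre:
  G ∩ del = {}  (empty — regression defined)
  G \ add = {carry(b1,left), robot_in(rmD)} \ {carry(b1,left)} = {robot_in(rmD)}
  ∪ pre   = {robot_in(rmD)} ∪ {ball_in(b1,rmD), free(left), robot_in(rmD)}
          = {ball_in(b1,rmD), free(left), robot_in(rmD)}

== RESULT ==
["ball_in(b1,rmD)", "free(left)", "robot_in(rmD)"]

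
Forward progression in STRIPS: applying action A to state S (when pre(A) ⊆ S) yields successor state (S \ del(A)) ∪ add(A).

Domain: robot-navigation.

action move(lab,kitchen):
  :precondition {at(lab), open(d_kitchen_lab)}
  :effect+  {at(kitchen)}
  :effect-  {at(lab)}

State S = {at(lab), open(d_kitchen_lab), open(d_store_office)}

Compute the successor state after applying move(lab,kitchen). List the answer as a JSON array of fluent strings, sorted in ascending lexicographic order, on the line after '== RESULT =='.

Compute (S \ del) ∪ add:
  pre ⊆ S: {at(lab), open(d_kitchen_lab)} ⊆ S  — applicable
  S \ del = {open(d_kitchen_lab), open(d_store_office)}
  ∪ add   = {at(kitchen), open(d_kitchen_lab), open(d_store_office)}

== RESULT ==
["at(kitchen)", "open(d_kitchen_lab)", "open(d_store_office)"]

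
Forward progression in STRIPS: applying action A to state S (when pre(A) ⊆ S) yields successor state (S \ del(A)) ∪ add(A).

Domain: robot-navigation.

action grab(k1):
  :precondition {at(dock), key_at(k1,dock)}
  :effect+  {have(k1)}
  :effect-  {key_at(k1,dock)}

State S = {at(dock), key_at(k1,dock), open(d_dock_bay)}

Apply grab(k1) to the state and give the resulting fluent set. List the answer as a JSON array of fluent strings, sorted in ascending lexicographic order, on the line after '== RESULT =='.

Compute (S \ del) ∪ add:
  pre ⊆ S: {at(dock), key_at(k1,dock)} ⊆ S  — applicable
  S \ del = {at(dock), open(d_dock_bay)}
  ∪ add   = {at(dock), have(k1), open(d_dock_bay)}

== RESULT ==
["at(dock)", "have(k1)", "open(d_dock_bay)"]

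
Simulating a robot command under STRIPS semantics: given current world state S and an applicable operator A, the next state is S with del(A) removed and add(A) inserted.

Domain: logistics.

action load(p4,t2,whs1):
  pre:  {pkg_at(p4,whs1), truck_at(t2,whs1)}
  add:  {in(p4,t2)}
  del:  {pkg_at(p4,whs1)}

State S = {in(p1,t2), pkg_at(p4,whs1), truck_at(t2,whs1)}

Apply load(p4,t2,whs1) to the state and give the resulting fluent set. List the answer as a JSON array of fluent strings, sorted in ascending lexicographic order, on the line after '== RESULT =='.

Progress:
  pre ⊆ S: {pkg_at(p4,whs1), truck_at(t2,whs1)} ⊆ S  — applicable
  S \ del = {in(p1,t2), truck_at(t2,whs1)}
  ∪ add   = {in(p1,t2), in(p4,t2), truck_at(t2,whs1)}

== RESULT ==
["in(p1,t2)", "in(p4,t2)", "truck_at(t2,whs1)"]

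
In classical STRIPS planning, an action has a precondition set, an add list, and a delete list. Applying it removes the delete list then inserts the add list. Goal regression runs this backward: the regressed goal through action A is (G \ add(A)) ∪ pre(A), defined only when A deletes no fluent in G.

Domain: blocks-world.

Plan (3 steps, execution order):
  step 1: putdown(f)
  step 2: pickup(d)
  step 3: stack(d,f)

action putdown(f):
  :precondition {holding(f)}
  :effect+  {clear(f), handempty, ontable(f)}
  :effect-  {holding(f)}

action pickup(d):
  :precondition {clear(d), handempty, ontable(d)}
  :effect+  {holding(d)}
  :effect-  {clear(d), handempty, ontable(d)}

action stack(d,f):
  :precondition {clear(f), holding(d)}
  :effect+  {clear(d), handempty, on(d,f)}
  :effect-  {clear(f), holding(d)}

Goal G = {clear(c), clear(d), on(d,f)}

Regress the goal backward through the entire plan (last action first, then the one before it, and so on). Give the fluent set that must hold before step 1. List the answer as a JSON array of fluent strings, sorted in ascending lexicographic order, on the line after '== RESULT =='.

Regress step by step:
  through step 3 (stack(d,f)): drop {clear(d), on(d,f)}, keep {clear(c)}, require {clear(f), holding(d)}
    → {clear(c), clear(f), holding(d)}
  through step 2 (pickup(d)): drop {holding(d)}, keep {clear(c), clear(f)}, require {clear(d), handempty, ontable(d)}
    → {clear(c), clear(d), clear(f), handempty, ontable(d)}
  through step 1 (putdown(f)): drop {clear(f), handempty}, keep {clear(c), clear(d), ontable(d)}, require {holding(f)}
    → {clear(c), clear(d), holding(f), ontable(d)}

== RESULT ==
["clear(c)", "clear(d)", "holding(f)", "ontable(d)"]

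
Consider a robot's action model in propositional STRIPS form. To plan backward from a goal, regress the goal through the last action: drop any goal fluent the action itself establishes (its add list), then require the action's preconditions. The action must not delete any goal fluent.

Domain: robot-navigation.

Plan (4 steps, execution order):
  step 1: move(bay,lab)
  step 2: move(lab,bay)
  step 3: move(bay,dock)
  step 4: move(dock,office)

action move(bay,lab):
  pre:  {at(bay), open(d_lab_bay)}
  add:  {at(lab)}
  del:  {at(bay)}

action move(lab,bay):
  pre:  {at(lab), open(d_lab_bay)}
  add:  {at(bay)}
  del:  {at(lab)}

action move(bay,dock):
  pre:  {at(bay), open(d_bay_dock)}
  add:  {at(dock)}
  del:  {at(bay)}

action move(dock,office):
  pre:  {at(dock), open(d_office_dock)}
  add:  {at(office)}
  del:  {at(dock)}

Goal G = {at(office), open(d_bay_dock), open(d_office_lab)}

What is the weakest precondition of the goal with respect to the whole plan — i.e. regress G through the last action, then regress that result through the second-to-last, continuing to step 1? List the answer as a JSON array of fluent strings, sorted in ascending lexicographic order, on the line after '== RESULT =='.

Work backward from the goal:
  through step 4 (move(dock,office)): drop {at(office)}, keep {open(d_bay_dock), open(d_office_lab)}, require {at(dock), open(d_office_dock)}
    → {at(dock), open(d_bay_dock), open(d_office_dock), open(d_office_lab)}
  through step 3 (move(bay,dock)): drop {at(dock)}, keep {open(d_bay_dock), open(d_office_dock), open(d_office_lab)}, require {at(bay), open(d_bay_dock)}
    → {at(bay), open(d_bay_dock), open(d_office_dock), open(d_office_lab)}
  through step 2 (move(lab,bay)): drop {at(bay)}, keep {open(d_bay_dock), open(d_office_dock), open(d_office_lab)}, require {at(lab), open(d_lab_bay)}
    → {at(lab), open(d_bay_dock), open(d_lab_bay), open(d_office_dock), open(d_office_lab)}
  through step 1 (move(bay,lab)): drop {at(lab)}, keep {open(d_bay_dock), open(d_lab_bay), open(d_office_dock), open(d_office_lab)}, require {at(bay), open(d_lab_bay)}
    → {at(bay), open(d_bay_dock), open(d_lab_bay), open(d_office_dock), open(d_office_lab)}

== RESULT ==
["at(bay)", "open(d_bay_dock)", "open(d_lab_bay)", "open(d_office_dock)", "open(d_office_lab)"]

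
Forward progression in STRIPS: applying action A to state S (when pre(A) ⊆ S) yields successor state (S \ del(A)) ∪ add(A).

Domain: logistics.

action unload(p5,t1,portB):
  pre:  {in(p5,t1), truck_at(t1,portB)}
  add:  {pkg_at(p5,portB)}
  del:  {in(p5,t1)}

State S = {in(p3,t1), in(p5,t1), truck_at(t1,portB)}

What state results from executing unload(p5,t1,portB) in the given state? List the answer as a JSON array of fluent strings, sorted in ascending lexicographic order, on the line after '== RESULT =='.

Progress:
  pre ⊆ S: {in(p5,t1), truck_at(t1,portB)} ⊆ S  — applicable
  S \ del = {in(p3,t1), truck_at(t1,portB)}
  ∪ add   = {in(p3,t1), pkg_at(p5,portB), truck_at(t1,portB)}

== RESULT ==
["in(p3,t1)", "pkg_at(p5,portB)", "truck_at(t1,portB)"]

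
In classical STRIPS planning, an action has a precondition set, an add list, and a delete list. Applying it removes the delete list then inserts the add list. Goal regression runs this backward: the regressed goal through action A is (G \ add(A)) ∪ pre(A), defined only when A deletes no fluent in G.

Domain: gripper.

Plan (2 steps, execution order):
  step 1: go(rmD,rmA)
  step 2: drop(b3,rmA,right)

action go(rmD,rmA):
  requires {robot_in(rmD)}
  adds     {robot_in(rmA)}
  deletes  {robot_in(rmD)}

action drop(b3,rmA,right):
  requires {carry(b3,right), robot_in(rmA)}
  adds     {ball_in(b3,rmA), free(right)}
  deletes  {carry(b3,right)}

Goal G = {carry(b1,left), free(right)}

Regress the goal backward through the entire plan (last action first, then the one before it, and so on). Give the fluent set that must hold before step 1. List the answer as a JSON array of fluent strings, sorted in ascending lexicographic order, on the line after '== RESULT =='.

Regress step by step:
  through step 2 (drop(b3,rmA,right)): drop {free(right)}, keep {carry(b1,left)}, require {carry(b3,right), robot_in(rmA)}
    → {carry(b1,left), carry(b3,right), robot_in(rmA)}
  through step 1 (go(rmD,rmA)): drop {robot_in(rmA)}, keep {carry(b1,left), carry(b3,right)}, require {robot_in(rmD)}
    → {carry(b1,left), carry(b3,right), robot_in(rmD)}

== RESULT ==
["carry(b1,left)", "carry(b3,right)", "robot_in(rmD)"]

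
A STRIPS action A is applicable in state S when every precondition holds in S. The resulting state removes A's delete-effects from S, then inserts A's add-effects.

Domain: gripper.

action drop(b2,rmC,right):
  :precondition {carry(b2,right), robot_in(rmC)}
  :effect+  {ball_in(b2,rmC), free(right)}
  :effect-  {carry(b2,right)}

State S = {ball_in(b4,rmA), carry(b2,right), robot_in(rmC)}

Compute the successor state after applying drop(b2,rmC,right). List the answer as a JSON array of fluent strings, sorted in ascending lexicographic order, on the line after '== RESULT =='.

Compute (S \ del) ∪ add:
  pre ⊆ S: {carry(b2,right), robot_in(rmC)} ⊆ S  — applicable
  S \ del = {ball_in(b4,rmA), robot_in(rmC)}
  ∪ add   = {ball_in(b2,rmC), ball_in(b4,rmA), free(right), robot_in(rmC)}

== RESULT ==
["ball_in(b2,rmC)", "ball_in(b4,rmA)", "free(right)", "robot_in(rmC)"]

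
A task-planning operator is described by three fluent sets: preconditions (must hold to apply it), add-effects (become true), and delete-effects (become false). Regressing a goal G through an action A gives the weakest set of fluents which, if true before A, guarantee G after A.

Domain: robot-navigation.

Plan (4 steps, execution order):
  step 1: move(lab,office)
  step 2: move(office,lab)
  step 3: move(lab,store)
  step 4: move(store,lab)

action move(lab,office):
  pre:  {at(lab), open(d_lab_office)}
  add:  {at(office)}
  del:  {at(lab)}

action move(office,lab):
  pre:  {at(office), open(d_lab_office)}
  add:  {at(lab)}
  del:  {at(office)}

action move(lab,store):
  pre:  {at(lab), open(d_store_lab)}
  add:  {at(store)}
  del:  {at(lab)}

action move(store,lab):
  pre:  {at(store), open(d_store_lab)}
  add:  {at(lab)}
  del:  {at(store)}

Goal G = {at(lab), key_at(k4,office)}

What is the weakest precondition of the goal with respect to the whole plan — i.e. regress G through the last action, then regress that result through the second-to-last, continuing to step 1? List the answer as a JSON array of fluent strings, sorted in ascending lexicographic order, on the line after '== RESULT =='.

Regress step by step:
  through step 4 (move(store,lab)): drop {at(lab)}, keep {key_at(k4,office)}, require {at(store), open(d_store_lab)}
    → {at(store), key_at(k4,office), open(d_store_lab)}
  through step 3 (move(lab,store)): drop {at(store)}, keep {key_at(k4,office), open(d_store_lab)}, require {at(lab), open(d_store_lab)}
    → {at(lab), key_at(k4,office), open(d_store_lab)}
  through step 2 (move(office,lab)): drop {at(lab)}, keep {key_at(k4,office), open(d_store_lab)}, require {at(office), open(d_lab_office)}
    → {at(office), key_at(k4,office), open(d_lab_office), open(d_store_lab)}
  through step 1 (move(lab,office)): drop {at(office)}, keep {key_at(k4,office), open(d_lab_office), open(d_store_lab)}, require {at(lab), open(d_lab_office)}
    → {at(lab), key_at(k4,office), open(d_lab_office), open(d_store_lab)}

== RESULT ==
["at(lab)", "key_at(k4,office)", "open(d_lab_office)", "open(d_store_lab)"]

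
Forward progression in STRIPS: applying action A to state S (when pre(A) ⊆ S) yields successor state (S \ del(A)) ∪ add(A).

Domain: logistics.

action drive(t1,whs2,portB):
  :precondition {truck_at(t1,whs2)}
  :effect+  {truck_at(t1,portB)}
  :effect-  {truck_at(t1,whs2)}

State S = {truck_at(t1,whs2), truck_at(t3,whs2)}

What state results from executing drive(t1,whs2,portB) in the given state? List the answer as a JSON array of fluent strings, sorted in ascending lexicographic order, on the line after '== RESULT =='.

Progress:
  pre ⊆ S: {truck_at(t1,whs2)} ⊆ S  — applicable
  S \ del = {truck_at(t3,whs2)}
  ∪ add   = {truck_at(t1,portB), truck_at(t3,whs2)}

== RESULT ==
["truck_at(t1,portB)", "truck_at(t3,whs2)"]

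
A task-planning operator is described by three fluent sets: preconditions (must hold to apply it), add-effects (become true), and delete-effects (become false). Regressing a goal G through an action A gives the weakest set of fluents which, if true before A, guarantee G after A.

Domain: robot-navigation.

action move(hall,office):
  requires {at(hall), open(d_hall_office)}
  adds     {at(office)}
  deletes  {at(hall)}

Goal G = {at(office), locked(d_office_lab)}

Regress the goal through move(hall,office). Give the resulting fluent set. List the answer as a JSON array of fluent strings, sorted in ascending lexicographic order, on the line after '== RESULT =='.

Compute (G \ add) ∪ pre:
  G ∩ del = {}  (empty — regression defined)
  G \ add = {at(office), locked(d_office_lab)} \ {at(office)} = {locked(d_office_lab)}
  ∪ pre   = {locked(d_office_lab)} ∪ {at(hall), open(d_hall_office)}
          = {at(hall), locked(d_office_lab), open(d_hall_office)}

== RESULT ==
["at(hall)", "locked(d_office_lab)", "open(d_hall_office)"]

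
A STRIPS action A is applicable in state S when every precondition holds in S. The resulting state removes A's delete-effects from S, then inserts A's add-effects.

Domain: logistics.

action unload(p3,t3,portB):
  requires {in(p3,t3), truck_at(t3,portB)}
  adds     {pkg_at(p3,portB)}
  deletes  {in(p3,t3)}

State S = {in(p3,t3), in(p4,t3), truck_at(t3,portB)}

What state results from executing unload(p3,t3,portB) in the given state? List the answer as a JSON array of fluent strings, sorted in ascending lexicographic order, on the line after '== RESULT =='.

Progress:
  pre ⊆ S: {in(p3,t3), truck_at(t3,portB)} ⊆ S  — applicable
  S \ del = {in(p4,t3), truck_at(t3,portB)}
  ∪ add   = {in(p4,t3), pkg_at(p3,portB), truck_at(t3,portB)}

== RESULT ==
["in(p4,t3)", "pkg_at(p3,portB)", "truck_at(t3,portB)"]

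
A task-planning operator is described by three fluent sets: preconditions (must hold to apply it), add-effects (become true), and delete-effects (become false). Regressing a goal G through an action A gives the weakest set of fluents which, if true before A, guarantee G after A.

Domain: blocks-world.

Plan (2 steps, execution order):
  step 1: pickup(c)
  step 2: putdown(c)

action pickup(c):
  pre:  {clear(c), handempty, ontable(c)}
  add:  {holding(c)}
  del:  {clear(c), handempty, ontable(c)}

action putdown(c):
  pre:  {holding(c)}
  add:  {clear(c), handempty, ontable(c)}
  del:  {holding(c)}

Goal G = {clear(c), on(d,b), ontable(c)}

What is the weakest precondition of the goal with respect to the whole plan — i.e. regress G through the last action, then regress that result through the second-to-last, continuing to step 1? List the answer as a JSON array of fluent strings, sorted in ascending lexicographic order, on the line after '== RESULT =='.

Regress step by step:
  through step 2 (putdown(c)): drop {clear(c), ontable(c)}, keep {on(d,b)}, require {holding(c)}
    → {holding(c), on(d,b)}
  through step 1 (pickup(c)): drop {holding(c)}, keep {on(d,b)}, require {clear(c), handempty, ontable(c)}
    → {clear(c), handempty, on(d,b), ontable(c)}

== RESULT ==
["clear(c)", "handempty", "on(d,b)", "ontable(c)"]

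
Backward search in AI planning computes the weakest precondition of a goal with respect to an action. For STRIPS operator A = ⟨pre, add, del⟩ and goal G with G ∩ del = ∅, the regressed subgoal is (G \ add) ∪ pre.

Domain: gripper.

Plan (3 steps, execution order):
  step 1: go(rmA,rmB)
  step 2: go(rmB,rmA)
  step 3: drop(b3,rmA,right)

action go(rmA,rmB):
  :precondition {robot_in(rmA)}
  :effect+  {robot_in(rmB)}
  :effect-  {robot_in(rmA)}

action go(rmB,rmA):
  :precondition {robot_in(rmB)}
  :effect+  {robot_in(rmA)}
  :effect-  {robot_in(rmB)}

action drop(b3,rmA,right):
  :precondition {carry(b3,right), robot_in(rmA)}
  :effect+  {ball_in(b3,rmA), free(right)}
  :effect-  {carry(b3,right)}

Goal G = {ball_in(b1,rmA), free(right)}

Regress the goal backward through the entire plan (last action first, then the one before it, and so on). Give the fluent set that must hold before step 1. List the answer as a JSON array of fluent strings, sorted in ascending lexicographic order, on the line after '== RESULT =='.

Work backward from the goal:
  through step 3 (drop(b3,rmA,right)): drop {free(right)}, keep {ball_in(b1,rmA)}, require {carry(b3,right), robot_in(rmA)}
    → {ball_in(b1,rmA), carry(b3,right), robot_in(rmA)}
  through step 2 (go(rmB,rmA)): drop {robot_in(rmA)}, keep {ball_in(b1,rmA), carry(b3,right)}, require {robot_in(rmB)}
    → {ball_in(b1,rmA), carry(b3,right), robot_in(rmB)}
  through step 1 (go(rmA,rmB)): drop {robot_in(rmB)}, keep {ball_in(b1,rmA), carry(b3,right)}, require {robot_in(rmA)}
    → {ball_in(b1,rmA), carry(b3,right), robot_in(rmA)}

== RESULT ==
["ball_in(b1,rmA)", "carry(b3,right)", "robot_in(rmA)"]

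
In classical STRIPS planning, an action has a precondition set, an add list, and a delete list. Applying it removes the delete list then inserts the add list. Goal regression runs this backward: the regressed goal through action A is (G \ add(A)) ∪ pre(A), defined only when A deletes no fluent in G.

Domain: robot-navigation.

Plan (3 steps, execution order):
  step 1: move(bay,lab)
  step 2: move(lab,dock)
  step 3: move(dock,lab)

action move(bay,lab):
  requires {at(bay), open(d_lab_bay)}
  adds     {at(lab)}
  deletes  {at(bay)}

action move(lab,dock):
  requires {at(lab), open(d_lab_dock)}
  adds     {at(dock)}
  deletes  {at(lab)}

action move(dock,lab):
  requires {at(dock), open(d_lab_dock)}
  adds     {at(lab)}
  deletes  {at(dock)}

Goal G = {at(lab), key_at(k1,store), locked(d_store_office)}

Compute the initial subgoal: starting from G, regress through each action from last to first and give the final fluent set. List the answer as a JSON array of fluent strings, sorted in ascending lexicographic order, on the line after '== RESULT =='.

Work backward from the goal:
  through step 3 (move(dock,lab)): drop {at(lab)}, keep {key_at(k1,store), locked(d_store_office)}, require {at(dock), open(d_lab_dock)}
    → {at(dock), key_at(k1,store), locked(d_store_office), open(d_lab_dock)}
  through step 2 (move(lab,dock)): drop {at(dock)}, keep {key_at(k1,store), locked(d_store_office), open(d_lab_dock)}, require {at(lab), open(d_lab_dock)}
    → {at(lab), key_at(k1,store), locked(d_store_office), open(d_lab_dock)}
  through step 1 (move(bay,lab)): drop {at(lab)}, keep {key_at(k1,store), locked(d_store_office), open(d_lab_dock)}, require {at(bay), open(d_lab_bay)}
    → {at(bay), key_at(k1,store), locked(d_store_office), open(d_lab_bay), open(d_lab_dock)}

== RESULT ==
["at(bay)", "key_at(k1,store)", "locked(d_store_office)", "open(d_lab_bay)", "open(d_lab_dock)"]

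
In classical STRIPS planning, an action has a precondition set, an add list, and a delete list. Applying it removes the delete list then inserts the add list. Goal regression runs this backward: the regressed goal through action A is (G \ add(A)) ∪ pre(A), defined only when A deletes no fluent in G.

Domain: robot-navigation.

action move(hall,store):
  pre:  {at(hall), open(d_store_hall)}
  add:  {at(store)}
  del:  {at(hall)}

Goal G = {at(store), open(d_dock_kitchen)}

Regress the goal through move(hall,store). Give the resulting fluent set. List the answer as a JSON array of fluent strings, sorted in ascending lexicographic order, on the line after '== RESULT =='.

Compute (G \ add) ∪ pre:
  G ∩ del = {}  (empty — regression defined)
  G \ add = {at(store), open(d_dock_kitchen)} \ {at(store)} = {open(d_dock_kitchen)}
  ∪ pre   = {open(d_dock_kitchen)} ∪ {at(hall), open(d_store_hall)}
          = {at(hall), open(d_dock_kitchen), open(d_store_hall)}

== RESULT ==
["at(hall)", "open(d_dock_kitchen)", "open(d_store_hall)"]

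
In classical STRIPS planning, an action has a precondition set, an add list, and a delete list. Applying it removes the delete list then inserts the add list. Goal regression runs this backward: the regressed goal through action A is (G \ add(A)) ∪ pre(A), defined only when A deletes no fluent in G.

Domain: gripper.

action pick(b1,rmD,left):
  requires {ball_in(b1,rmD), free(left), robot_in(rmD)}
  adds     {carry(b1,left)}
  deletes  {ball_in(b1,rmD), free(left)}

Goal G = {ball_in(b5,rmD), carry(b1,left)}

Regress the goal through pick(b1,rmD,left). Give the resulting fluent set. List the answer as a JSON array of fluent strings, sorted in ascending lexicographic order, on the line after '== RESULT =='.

Compute (G \ add) ∪ pre:
  G ∩ del = {}  (empty — regression defined)
  G \ add = {ball_in(b5,rmD), carry(b1,left)} \ {carry(b1,left)} = {ball_in(b5,rmD)}
  ∪ pre   = {ball_in(b5,rmD)} ∪ {ball_in(b1,rmD), free(left), robot_in(rmD)}
          = {ball_in(b1,rmD), ball_in(b5,rmD), free(left), robot_in(rmD)}

== RESULT ==
["ball_in(b1,rmD)", "ball_in(b5,rmD)", "free(left)", "robot_in(rmD)"]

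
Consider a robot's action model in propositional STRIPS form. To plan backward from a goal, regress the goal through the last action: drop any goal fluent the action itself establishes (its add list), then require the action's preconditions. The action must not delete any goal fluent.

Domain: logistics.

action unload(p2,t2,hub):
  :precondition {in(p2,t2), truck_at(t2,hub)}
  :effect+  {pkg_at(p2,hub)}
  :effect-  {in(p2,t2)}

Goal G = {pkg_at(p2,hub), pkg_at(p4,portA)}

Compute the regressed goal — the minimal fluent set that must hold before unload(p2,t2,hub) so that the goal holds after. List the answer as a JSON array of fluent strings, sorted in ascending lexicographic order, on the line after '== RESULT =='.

Regress:
  G ∩ del = {}  (empty — regression defined)
  G \ add = {pkg_at(p2,hub), pkg_at(p4,portA)} \ {pkg_at(p2,hub)} = {pkg_at(p4,portA)}
  ∪ pre   = {pkg_at(p4,portA)} ∪ {in(p2,t2), truck_at(t2,hub)}
          = {in(p2,t2), pkg_at(p4,portA), truck_at(t2,hub)}

== RESULT ==
["in(p2,t2)", "pkg_at(p4,portA)", "truck_at(t2,hub)"]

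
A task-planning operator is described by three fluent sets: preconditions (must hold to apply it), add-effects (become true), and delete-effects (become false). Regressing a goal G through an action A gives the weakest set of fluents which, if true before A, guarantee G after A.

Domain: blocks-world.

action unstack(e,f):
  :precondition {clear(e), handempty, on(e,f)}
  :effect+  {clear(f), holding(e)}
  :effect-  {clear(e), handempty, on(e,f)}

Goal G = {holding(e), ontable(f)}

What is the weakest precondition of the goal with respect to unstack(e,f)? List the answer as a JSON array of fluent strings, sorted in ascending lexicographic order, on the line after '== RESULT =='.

Compute (G \ add) ∪ pre:
  G ∩ del = {}  (empty — regression defined)
  G \ add = {holding(e), ontable(f)} \ {clear(f), holding(e)} = {ontable(f)}
  ∪ pre   = {ontable(f)} ∪ {clear(e), handempty, on(e,f)}
          = {clear(e), handempty, on(e,f), ontable(f)}

== RESULT ==
["clear(e)", "handempty", "on(e,f)", "ontable(f)"]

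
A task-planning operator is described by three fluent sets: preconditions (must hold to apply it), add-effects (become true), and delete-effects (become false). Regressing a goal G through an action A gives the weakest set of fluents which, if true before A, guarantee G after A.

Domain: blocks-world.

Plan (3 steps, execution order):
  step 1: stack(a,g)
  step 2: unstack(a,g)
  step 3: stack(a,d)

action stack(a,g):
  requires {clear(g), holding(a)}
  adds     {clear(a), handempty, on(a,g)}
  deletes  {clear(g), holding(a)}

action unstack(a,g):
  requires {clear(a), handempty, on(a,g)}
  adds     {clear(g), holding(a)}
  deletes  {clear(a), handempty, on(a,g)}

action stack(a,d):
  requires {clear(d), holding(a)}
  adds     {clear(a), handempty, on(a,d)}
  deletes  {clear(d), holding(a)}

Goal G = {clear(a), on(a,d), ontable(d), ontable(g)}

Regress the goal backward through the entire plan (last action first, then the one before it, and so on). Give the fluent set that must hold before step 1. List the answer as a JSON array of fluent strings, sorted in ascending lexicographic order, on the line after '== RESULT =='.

Regress step by step:
  through step 3 (stack(a,d)): drop {clear(a), on(a,d)}, keep {ontable(d), ontable(g)}, require {clear(d), holding(a)}
    → {clear(d), holding(a), ontable(d), ontable(g)}
  through step 2 (unstack(a,g)): drop {holding(a)}, keep {clear(d), ontable(d), ontable(g)}, require {clear(a), handempty, on(a,g)}
    → {clear(a), clear(d), handempty, on(a,g), ontable(d), ontable(g)}
  through step 1 (stack(a,g)): drop {clear(a), handempty, on(a,g)}, keep {clear(d), ontable(d), ontable(g)}, require {clear(g), holding(a)}
    → {clear(d), clear(g), holding(a), ontable(d), ontable(g)}

== RESULT ==
["clear(d)", "clear(g)", "holding(a)", "ontable(d)", "ontable(g)"]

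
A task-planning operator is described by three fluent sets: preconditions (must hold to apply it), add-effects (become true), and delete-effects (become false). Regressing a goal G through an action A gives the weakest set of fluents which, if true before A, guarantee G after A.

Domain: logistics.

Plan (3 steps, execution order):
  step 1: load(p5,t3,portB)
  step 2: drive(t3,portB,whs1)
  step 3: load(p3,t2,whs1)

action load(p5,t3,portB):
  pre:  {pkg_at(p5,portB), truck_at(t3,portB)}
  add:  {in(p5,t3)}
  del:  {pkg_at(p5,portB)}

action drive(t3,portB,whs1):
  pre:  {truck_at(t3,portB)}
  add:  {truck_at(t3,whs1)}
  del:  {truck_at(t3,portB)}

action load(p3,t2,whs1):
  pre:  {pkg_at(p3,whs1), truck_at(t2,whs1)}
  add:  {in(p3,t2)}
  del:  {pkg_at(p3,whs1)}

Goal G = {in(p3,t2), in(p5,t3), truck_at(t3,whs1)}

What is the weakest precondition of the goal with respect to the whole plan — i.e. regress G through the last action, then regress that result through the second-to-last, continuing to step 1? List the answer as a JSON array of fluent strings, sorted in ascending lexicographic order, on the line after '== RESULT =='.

Regress step by step:
  through step 3 (load(p3,t2,whs1)): drop {in(p3,t2)}, keep {in(p5,t3), truck_at(t3,whs1)}, require {pkg_at(p3,whs1), truck_at(t2,whs1)}
    → {in(p5,t3), pkg_at(p3,whs1), truck_at(t2,whs1), truck_at(t3,whs1)}
  through step 2 (drive(t3,portB,whs1)): drop {truck_at(t3,whs1)}, keep {in(p5,t3), pkg_at(p3,whs1), truck_at(t2,whs1)}, require {truck_at(t3,portB)}
    → {in(p5,t3), pkg_at(p3,whs1), truck_at(t2,whs1), truck_at(t3,portB)}
  through step 1 (load(p5,t3,portB)): drop {in(p5,t3)}, keep {pkg_at(p3,whs1), truck_at(t2,whs1), truck_at(t3,portB)}, require {pkg_at(p5,portB), truck_at(t3,portB)}
    → {pkg_at(p3,whs1), pkg_at(p5,portB), truck_at(t2,whs1), truck_at(t3,portB)}

== RESULT ==
["pkg_at(p3,whs1)", "pkg_at(p5,portB)", "truck_at(t2,whs1)", "truck_at(t3,portB)"]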